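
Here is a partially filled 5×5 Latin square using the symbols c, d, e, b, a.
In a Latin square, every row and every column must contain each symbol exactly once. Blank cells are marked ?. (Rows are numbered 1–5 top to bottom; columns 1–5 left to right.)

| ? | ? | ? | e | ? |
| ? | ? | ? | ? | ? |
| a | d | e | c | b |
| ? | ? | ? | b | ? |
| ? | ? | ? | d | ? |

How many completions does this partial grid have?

Row 1, column 1: eliminating its row and column leaves {c, d, b}.
Row 1, column 2: eliminating its row and column leaves {c, b, a}.
Row 1, column 3: eliminating its row and column leaves {c, d, b, a}.
Row 1, column 5: eliminating its row and column leaves {c, d, a}.
Row 2, column 1: eliminating its row and column leaves {c, d, e, b}.
Row 2, column 2: eliminating its row and column leaves {c, e, b, a}.
Row 2, column 3: eliminating its row and column leaves {c, d, b, a}.
Row 2, column 4: eliminating its row and column leaves {a}.
Row 2, column 5: eliminating its row and column leaves {c, d, e, a}.
Row 4, column 1: eliminating its row and column leaves {c, d, e}.
Row 4, column 2: eliminating its row and column leaves {c, e, a}.
Row 4, column 3: eliminating its row and column leaves {c, d, a}.
Row 4, column 5: eliminating its row and column leaves {c, d, e, a}.
Row 5, column 1: eliminating its row and column leaves {c, e, b}.
Row 5, column 2: eliminating its row and column leaves {c, e, b, a}.
Row 5, column 3: eliminating its row and column leaves {c, b, a}.
Row 5, column 5: eliminating its row and column leaves {c, e, a}.
Enumerating the assignments across these blanks that avoid any row or column repeat gives 56 completions.

56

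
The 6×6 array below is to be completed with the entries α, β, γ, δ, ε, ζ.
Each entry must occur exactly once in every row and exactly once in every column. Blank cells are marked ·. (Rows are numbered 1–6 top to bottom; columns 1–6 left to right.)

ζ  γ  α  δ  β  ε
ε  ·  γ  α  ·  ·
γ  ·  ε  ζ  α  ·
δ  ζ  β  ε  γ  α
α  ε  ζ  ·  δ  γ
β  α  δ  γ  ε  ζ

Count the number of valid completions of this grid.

2

Row 2, column 2: eliminating its row and column leaves {β, δ}.
Row 2, column 5: eliminating its row and column leaves {ζ}.
Row 2, column 6: eliminating its row and column leaves {β, δ}.
Row 3, column 2: eliminating its row and column leaves {β, δ}.
Row 3, column 6: eliminating its row and column leaves {β, δ}.
Row 5, column 4: eliminating its row and column leaves {β}.
Enumerating the assignments across these blanks that avoid any row or column repeat gives 2 completions.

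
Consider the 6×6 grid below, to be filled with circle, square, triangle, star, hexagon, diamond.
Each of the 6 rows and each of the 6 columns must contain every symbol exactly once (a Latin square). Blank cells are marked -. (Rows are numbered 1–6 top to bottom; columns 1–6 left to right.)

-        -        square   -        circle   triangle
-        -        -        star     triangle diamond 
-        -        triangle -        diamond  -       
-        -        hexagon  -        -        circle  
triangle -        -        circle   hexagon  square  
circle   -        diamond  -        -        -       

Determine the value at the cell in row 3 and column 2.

circle

Row 2, column 3: row 2 has {triangle, star, diamond} and column 3 has {square, triangle, hexagon, diamond}, leaving only circle.
Row 5, column 3: row 5 has {circle, square, triangle, hexagon} and column 3 has {circle, square, triangle, hexagon, diamond}, leaving only star.
Row 5, column 2: row 5 has {circle, square, triangle, star, hexagon} and column 2 has {}, leaving only diamond.
Row 3, column 2 is narrowed to {circle, square, star, hexagon}.
If it were square, then row 3, column 6 would be left with no valid symbol.
If it were star, then row 3, column 6 would be left with no valid symbol.
If it were hexagon, then row 3, column 6 would be left with no valid symbol.
So row 3, column 2 must be circle.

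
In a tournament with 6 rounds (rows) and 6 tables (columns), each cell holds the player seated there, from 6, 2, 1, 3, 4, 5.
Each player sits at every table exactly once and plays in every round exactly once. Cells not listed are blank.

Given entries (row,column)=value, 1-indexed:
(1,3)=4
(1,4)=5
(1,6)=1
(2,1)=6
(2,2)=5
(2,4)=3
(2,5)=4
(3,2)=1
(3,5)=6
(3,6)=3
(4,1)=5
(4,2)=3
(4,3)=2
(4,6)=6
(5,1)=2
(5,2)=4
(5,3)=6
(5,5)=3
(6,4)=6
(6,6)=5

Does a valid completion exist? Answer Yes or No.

No

Round 5, table 6: round 5 together with table 6 already contain {6, 2, 1, 3, 4, 5} — every symbol — so nothing can go there. The grid has no valid completion.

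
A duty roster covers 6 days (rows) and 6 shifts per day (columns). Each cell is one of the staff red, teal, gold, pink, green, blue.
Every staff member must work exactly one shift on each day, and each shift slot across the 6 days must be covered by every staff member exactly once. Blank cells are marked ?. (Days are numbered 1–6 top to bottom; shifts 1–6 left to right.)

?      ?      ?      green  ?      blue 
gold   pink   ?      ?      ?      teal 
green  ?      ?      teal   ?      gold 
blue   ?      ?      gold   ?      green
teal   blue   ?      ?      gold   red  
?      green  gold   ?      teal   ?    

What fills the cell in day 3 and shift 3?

pink

Day 3, shift 2: day 3 has {teal, gold, green} and shift 2 has {pink, green, blue}, leaving only red.
Day 4, shift 2: day 4 has {gold, green, blue} and shift 2 has {red, pink, green, blue}, leaving only teal.
Day 1, shift 2: day 1 has {green, blue} and shift 2 has {red, teal, pink, green, blue}, leaving only gold.
Day 5, shift 4: day 5 has {red, teal, gold, blue} and shift 4 has {teal, gold, green}, leaving only pink.
Day 5, shift 3: day 5 has {red, teal, gold, pink, blue} and shift 3 has {gold}, leaving only green.
Day 6, shift 6: day 6 has {teal, gold, green} and shift 6 has {red, teal, gold, green, blue}, leaving only pink.
Day 6, shift 1: day 6 has {teal, gold, pink, green} and shift 1 has {teal, gold, green, blue}, leaving only red.
Day 1, shift 1: day 1 has {gold, green, blue} and shift 1 has {red, teal, gold, green, blue}, leaving only pink.
Day 1, shift 5: day 1 has {gold, pink, green, blue} and shift 5 has {teal, gold}, leaving only red.
Day 1, shift 3: day 1 has {red, gold, pink, green, blue} and shift 3 has {gold, green}, leaving only teal.
Day 4, shift 5: day 4 has {teal, gold, green, blue} and shift 5 has {red, teal, gold}, leaving only pink.
Day 3, shift 5: day 3 has {red, teal, gold, green} and shift 5 has {red, teal, gold, pink}, leaving only blue.
Day 3 already has {red, teal, gold, green, blue} and shift 3 already has {teal, gold, green}, so day 3, shift 3 must be pink.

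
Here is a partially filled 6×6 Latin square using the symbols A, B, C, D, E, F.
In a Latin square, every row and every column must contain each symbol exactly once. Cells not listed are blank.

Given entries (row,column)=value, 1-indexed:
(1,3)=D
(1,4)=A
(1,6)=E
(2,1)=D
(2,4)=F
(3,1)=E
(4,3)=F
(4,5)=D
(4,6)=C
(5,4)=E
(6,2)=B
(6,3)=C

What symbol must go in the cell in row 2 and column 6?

Row 4, column 4: row 4 has {C, D, F} and column 4 has {A, E, F}, leaving only B.
Row 4, column 1: row 4 has {B, C, D, F} and column 1 has {D, E}, leaving only A.
Row 4, column 2: row 4 has {A, B, C, D, F} and column 2 has {B}, leaving only E.
Row 6, column 1: row 6 has {B, C} and column 1 has {A, D, E}, leaving only F.
Row 6, column 4: row 6 has {B, C, F} and column 4 has {A, B, E, F}, leaving only D.
Row 3, column 4: row 3 has {E} and column 4 has {A, B, D, E, F}, leaving only C.
Row 6, column 6: row 6 has {B, C, D, F} and column 6 has {C, E}, leaving only A.
Row 2 already has {D, F} and column 6 already has {A, C, E}, so row 2, column 6 must be B.

B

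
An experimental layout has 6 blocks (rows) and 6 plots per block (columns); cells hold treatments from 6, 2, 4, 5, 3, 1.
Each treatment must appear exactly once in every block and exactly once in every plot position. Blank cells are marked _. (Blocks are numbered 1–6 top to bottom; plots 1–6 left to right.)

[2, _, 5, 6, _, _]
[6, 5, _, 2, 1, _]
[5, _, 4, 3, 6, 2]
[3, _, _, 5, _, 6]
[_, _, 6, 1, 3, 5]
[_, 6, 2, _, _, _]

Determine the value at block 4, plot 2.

Block 1, plot 5: block 1 has {6, 2, 5} and plot 5 has {6, 3, 1}, leaving only 4.
Block 2, plot 3: block 2 has {6, 2, 5, 1} and plot 3 has {6, 2, 4, 5}, leaving only 3.
Block 2, plot 6: block 2 has {6, 2, 5, 3, 1} and plot 6 has {6, 2, 5}, leaving only 4.
Block 3, plot 2: block 3 has {6, 2, 4, 5, 3} and plot 2 has {6, 5}, leaving only 1.
Block 1, plot 2: block 1 has {6, 2, 4, 5} and plot 2 has {6, 5, 1}, leaving only 3.
Block 1, plot 6: block 1 has {6, 2, 4, 5, 3} and plot 6 has {6, 2, 4, 5}, leaving only 1.
Block 4, plot 3: block 4 has {6, 5, 3} and plot 3 has {6, 2, 4, 5, 3}, leaving only 1.
Block 4, plot 5: block 4 has {6, 5, 3, 1} and plot 5 has {6, 4, 3, 1}, leaving only 2.
Block 4 already has {6, 2, 5, 3, 1} and plot 2 already has {6, 5, 3, 1}, so block 4, plot 2 must be 4.

4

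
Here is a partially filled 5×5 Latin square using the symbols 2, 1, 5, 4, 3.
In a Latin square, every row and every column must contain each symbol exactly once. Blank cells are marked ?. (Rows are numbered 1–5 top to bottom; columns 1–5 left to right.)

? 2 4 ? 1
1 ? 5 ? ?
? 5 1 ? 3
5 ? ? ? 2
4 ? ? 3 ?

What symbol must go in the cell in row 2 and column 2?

Row 1, column 1: row 1 has {2, 1, 4} and column 1 has {1, 5, 4}, leaving only 3.
Row 1, column 4: row 1 has {2, 1, 4, 3} and column 4 has {3}, leaving only 5.
Row 2, column 5: row 2 has {1, 5} and column 5 has {2, 1, 3}, leaving only 4.
Row 2 already has {1, 5, 4} and column 2 already has {2, 5}, so row 2, column 2 must be 3.

3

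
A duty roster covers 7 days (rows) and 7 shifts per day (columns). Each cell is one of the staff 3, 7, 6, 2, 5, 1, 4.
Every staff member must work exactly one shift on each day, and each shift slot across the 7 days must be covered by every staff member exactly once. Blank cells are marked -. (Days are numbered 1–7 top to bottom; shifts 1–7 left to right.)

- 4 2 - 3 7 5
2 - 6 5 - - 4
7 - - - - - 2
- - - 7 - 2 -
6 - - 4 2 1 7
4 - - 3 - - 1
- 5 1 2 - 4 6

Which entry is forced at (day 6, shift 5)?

Day 1, shift 1: day 1 has {3, 7, 2, 5, 4} and shift 1 has {7, 6, 2, 4}, leaving only 1.
Day 1, shift 4: day 1 has {3, 7, 2, 5, 1, 4} and shift 4 has {3, 7, 2, 5, 4}, leaving only 6.
Day 2, shift 6: day 2 has {6, 2, 5, 4} and shift 6 has {7, 2, 1, 4}, leaving only 3.
Day 3, shift 4: day 3 has {7, 2} and shift 4 has {3, 7, 6, 2, 5, 4}, leaving only 1.
Day 4, shift 7: day 4 has {7, 2} and shift 7 has {7, 6, 2, 5, 1, 4}, leaving only 3.
Day 4, shift 1: day 4 has {3, 7, 2} and shift 1 has {7, 6, 2, 1, 4}, leaving only 5.
Day 4, shift 3: day 4 has {3, 7, 2, 5} and shift 3 has {6, 2, 1}, leaving only 4.
Day 5, shift 2: day 5 has {7, 6, 2, 1, 4} and shift 2 has {5, 4}, leaving only 3.
Day 3, shift 2: day 3 has {7, 2, 1} and shift 2 has {3, 5, 4}, leaving only 6.
Day 3, shift 6: day 3 has {7, 6, 2, 1} and shift 6 has {3, 7, 2, 1, 4}, leaving only 5.
Day 3, shift 3: day 3 has {7, 6, 2, 5, 1} and shift 3 has {6, 2, 1, 4}, leaving only 3.
Day 3, shift 5: day 3 has {3, 7, 6, 2, 5, 1} and shift 5 has {3, 2}, leaving only 4.
Day 4, shift 2: day 4 has {3, 7, 2, 5, 4} and shift 2 has {3, 6, 5, 4}, leaving only 1.
Day 2, shift 2: day 2 has {3, 6, 2, 5, 4} and shift 2 has {3, 6, 5, 1, 4}, leaving only 7.
Day 2, shift 5: day 2 has {3, 7, 6, 2, 5, 4} and shift 5 has {3, 2, 4}, leaving only 1.
Day 4, shift 5: day 4 has {3, 7, 2, 5, 1, 4} and shift 5 has {3, 2, 1, 4}, leaving only 6.
Day 5, shift 3: day 5 has {3, 7, 6, 2, 1, 4} and shift 3 has {3, 6, 2, 1, 4}, leaving only 5.
Day 6, shift 2: day 6 has {3, 1, 4} and shift 2 has {3, 7, 6, 5, 1, 4}, leaving only 2.
Day 6, shift 3: day 6 has {3, 2, 1, 4} and shift 3 has {3, 6, 2, 5, 1, 4}, leaving only 7.
Day 6 already has {3, 7, 2, 1, 4} and shift 5 already has {3, 6, 2, 1, 4}, so day 6, shift 5 must be 5.

5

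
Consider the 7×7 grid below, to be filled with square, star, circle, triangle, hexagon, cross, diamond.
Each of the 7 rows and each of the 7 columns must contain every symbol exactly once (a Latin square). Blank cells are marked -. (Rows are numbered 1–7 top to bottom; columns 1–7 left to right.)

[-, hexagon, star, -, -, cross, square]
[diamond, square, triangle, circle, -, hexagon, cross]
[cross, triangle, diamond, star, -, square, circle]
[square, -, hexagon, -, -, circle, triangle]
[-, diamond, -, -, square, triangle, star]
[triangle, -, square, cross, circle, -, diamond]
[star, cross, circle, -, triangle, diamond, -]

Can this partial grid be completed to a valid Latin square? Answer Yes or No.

No

Row 1, column 1: row 1 has {square, star, hexagon, cross} and column 1 has {square, star, triangle, cross, diamond}, so it must be circle.
Row 1, column 5: row 1 has {square, star, circle, hexagon, cross} and column 5 has {square, circle, triangle}, so it must be diamond.
Row 1, column 4: row 1 has {square, star, circle, hexagon, cross, diamond} and column 4 has {star, circle, cross}, so it must be triangle.
Row 2, column 5: row 2 has {square, circle, triangle, hexagon, cross, diamond} and column 5 has {square, circle, triangle, diamond}, so it must be star.
Row 3, column 5: row 3 has {square, star, circle, triangle, cross, diamond} and column 5 has {square, star, circle, triangle, diamond}, so it must be hexagon.
Row 4, column 2: row 4 has {square, circle, triangle, hexagon} and column 2 has {square, triangle, hexagon, cross, diamond}, so it must be star.
Now row 6, column 2: row 6 together with column 2 already contain {square, star, circle, triangle, hexagon, cross, diamond} — every symbol — so nothing can go there. The grid has no valid completion.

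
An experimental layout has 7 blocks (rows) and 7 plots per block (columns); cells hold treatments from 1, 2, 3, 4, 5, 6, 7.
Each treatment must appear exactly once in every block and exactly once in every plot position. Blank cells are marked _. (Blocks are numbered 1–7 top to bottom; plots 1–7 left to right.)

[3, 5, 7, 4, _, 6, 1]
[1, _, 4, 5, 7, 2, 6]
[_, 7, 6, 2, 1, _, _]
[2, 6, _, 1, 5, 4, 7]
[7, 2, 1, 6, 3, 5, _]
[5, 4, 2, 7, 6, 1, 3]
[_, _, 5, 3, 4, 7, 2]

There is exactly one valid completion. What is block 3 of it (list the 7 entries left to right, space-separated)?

4 7 6 2 1 3 5

Block 3, plot 1: block 3 has {1, 2, 6, 7} and plot 1 has {1, 2, 3, 5, 7}, leaving only 4.
Block 3, plot 6: block 3 has {1, 2, 4, 6, 7} and plot 6 has {1, 2, 4, 5, 6, 7}, leaving only 3.
Block 3, plot 7: block 3 has {1, 2, 3, 4, 6, 7} and plot 7 has {1, 2, 3, 6, 7}, leaving only 5.
So block 3 reads: 4 7 6 2 1 3 5.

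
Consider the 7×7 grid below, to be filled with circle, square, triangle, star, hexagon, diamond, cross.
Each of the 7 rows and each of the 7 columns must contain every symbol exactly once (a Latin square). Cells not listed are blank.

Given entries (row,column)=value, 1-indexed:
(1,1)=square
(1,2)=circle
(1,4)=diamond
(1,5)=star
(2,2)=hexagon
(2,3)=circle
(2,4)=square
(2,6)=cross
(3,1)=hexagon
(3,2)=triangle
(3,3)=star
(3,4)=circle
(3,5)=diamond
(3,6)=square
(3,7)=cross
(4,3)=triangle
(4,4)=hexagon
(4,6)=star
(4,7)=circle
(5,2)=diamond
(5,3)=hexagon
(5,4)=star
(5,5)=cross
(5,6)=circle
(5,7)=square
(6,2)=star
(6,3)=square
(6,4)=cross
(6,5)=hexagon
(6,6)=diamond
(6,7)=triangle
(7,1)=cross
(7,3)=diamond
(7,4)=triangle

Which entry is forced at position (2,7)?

diamond

Row 1, column 3: row 1 has {circle, square, star, diamond} and column 3 has {circle, square, triangle, star, hexagon, diamond}, leaving only cross.
Row 1, column 7: row 1 has {circle, square, star, diamond, cross} and column 7 has {circle, square, triangle, cross}, leaving only hexagon.
Row 1, column 6: row 1 has {circle, square, star, hexagon, diamond, cross} and column 6 has {circle, square, star, diamond, cross}, leaving only triangle.
Row 2, column 5: row 2 has {circle, square, hexagon, cross} and column 5 has {star, hexagon, diamond, cross}, leaving only triangle.
Row 4, column 1: row 4 has {circle, triangle, star, hexagon} and column 1 has {square, hexagon, cross}, leaving only diamond.
Row 2, column 1: row 2 has {circle, square, triangle, hexagon, cross} and column 1 has {square, hexagon, diamond, cross}, leaving only star.
Row 2 already has {circle, square, triangle, star, hexagon, cross} and column 7 already has {circle, square, triangle, hexagon, cross}, so row 2, column 7 must be diamond.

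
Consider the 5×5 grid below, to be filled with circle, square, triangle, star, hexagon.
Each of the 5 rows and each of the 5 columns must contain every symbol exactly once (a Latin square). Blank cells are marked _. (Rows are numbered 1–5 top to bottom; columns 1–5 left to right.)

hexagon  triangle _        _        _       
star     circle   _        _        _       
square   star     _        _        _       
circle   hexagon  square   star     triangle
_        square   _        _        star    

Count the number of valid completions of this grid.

3

Row 1, column 3: eliminating its row and column leaves {circle, star}.
Row 1, column 4: eliminating its row and column leaves {circle, square}.
Row 1, column 5: eliminating its row and column leaves {circle, square}.
Row 2, column 3: eliminating its row and column leaves {triangle, hexagon}.
Row 2, column 4: eliminating its row and column leaves {square, triangle, hexagon}.
Row 2, column 5: eliminating its row and column leaves {square, hexagon}.
Row 3, column 3: eliminating its row and column leaves {circle, triangle, hexagon}.
Row 3, column 4: eliminating its row and column leaves {circle, triangle, hexagon}.
Row 3, column 5: eliminating its row and column leaves {circle, hexagon}.
Row 5, column 1: eliminating its row and column leaves {triangle}.
Row 5, column 3: eliminating its row and column leaves {circle, triangle, hexagon}.
Row 5, column 4: eliminating its row and column leaves {circle, triangle, hexagon}.
Enumerating the assignments across these blanks that avoid any row or column repeat gives 3 completions.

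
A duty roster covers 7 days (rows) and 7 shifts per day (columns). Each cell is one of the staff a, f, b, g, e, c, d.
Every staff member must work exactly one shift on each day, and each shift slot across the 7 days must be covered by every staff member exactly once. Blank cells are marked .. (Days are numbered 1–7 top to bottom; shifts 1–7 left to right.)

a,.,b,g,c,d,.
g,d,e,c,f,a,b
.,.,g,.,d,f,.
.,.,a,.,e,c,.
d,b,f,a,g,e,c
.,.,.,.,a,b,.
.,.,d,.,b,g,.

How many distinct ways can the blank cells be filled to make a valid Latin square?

6

Day 1, shift 2: eliminating its day and shift leaves {f, e}.
Day 1, shift 7: eliminating its day and shift leaves {f, e}.
Day 3, shift 1: eliminating its day and shift leaves {b, e, c}.
Day 3, shift 2: eliminating its day and shift leaves {a, e, c}.
Day 3, shift 4: eliminating its day and shift leaves {b, e}.
Day 3, shift 7: eliminating its day and shift leaves {a, e}.
Day 4, shift 1: eliminating its day and shift leaves {f, b}.
Day 4, shift 2: eliminating its day and shift leaves {f, g}.
Day 4, shift 4: eliminating its day and shift leaves {f, b, d}.
Day 4, shift 7: eliminating its day and shift leaves {f, g, d}.
Day 6, shift 1: eliminating its day and shift leaves {f, e, c}.
Day 6, shift 2: eliminating its day and shift leaves {f, g, e, c}.
Day 6, shift 3: eliminating its day and shift leaves {c}.
Day 6, shift 4: eliminating its day and shift leaves {f, e, d}.
Day 6, shift 7: eliminating its day and shift leaves {f, g, e, d}.
Day 7, shift 1: eliminating its day and shift leaves {f, e, c}.
Day 7, shift 2: eliminating its day and shift leaves {a, f, e, c}.
Day 7, shift 4: eliminating its day and shift leaves {f, e}.
Day 7, shift 7: eliminating its day and shift leaves {a, f, e}.
Enumerating the assignments across these blanks that avoid any day or shift repeat gives 6 completions.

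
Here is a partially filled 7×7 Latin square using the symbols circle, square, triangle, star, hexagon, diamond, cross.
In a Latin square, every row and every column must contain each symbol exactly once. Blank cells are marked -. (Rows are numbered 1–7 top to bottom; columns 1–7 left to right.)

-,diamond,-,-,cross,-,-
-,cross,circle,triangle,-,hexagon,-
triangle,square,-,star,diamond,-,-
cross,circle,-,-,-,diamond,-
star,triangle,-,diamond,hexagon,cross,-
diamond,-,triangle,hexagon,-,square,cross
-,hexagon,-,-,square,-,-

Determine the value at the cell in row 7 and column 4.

cross

Row 2, column 1: row 2 has {circle, triangle, hexagon, cross} and column 1 has {triangle, star, diamond, cross}, leaving only square.
Row 2, column 5: row 2 has {circle, square, triangle, hexagon, cross} and column 5 has {square, hexagon, diamond, cross}, leaving only star.
Row 2, column 7: row 2 has {circle, square, triangle, star, hexagon, cross} and column 7 has {cross}, leaving only diamond.
Row 3, column 6: row 3 has {square, triangle, star, diamond} and column 6 has {square, hexagon, diamond, cross}, leaving only circle.
Row 3, column 7: row 3 has {circle, square, triangle, star, diamond} and column 7 has {diamond, cross}, leaving only hexagon.
Row 3, column 3: row 3 has {circle, square, triangle, star, hexagon, diamond} and column 3 has {circle, triangle}, leaving only cross.
Row 4, column 4: row 4 has {circle, diamond, cross} and column 4 has {triangle, star, hexagon, diamond}, leaving only square.
Row 1, column 4: row 1 has {diamond, cross} and column 4 has {square, triangle, star, hexagon, diamond}, leaving only circle.
Row 7 already has {square, hexagon} and column 4 already has {circle, square, triangle, star, hexagon, diamond}, so row 7, column 4 must be cross.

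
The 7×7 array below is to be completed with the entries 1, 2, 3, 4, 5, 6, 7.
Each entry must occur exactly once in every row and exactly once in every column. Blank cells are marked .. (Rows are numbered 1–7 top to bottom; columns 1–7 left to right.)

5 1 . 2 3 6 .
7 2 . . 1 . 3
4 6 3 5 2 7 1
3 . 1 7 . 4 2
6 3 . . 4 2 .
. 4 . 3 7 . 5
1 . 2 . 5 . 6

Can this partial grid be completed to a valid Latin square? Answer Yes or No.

Yes

No row or column among the givens repeats a symbol, and propagating forced cells runs into no contradiction.
One valid completion exists (for instance, 5 1 7 2 3 6 4 / 7 2 4 6 1 5 3 / 4 6 3 5 2 7 1 / 3 5 1 7 6 4 2 / 6 3 5 1 4 2 7 / 2 4 6 3 7 1 5 / 1 7 2 4 5 3 6).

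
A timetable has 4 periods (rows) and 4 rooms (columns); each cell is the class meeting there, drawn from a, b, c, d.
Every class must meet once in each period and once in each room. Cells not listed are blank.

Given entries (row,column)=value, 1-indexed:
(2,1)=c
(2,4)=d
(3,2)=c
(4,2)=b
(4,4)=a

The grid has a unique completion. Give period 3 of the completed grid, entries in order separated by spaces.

Period 3, room 4: period 3 has {c} and room 4 has {a, d}, leaving only b.
Period 1, room 4: period 1 has {} and room 4 has {a, b, d}, leaving only c.
Period 2, room 2: period 2 has {c, d} and room 2 has {b, c}, leaving only a.
Period 1, room 2: period 1 has {c} and room 2 has {a, b, c}, leaving only d.
Period 2, room 3: period 2 has {a, c, d} and room 3 has {}, leaving only b.
Period 1, room 3: period 1 has {c, d} and room 3 has {b}, leaving only a.
Period 3, room 3: period 3 has {b, c} and room 3 has {a, b}, leaving only d.
Period 3, room 1: period 3 has {b, c, d} and room 1 has {c}, leaving only a.
So period 3 reads: a c d b.

a c d b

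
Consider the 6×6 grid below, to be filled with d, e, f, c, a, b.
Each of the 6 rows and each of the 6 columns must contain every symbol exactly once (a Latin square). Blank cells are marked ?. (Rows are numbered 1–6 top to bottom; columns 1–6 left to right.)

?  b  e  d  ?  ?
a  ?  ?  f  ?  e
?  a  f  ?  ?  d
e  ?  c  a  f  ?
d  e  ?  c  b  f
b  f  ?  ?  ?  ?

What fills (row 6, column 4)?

e

Row 6 already has {f, b} and column 4 already has {d, f, c, a}, so row 6, column 4 must be e.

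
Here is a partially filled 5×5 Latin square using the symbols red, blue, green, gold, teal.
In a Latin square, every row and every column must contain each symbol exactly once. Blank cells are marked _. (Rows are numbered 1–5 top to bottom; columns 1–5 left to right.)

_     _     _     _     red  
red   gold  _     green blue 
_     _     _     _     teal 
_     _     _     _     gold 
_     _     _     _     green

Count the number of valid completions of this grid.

Row 1, column 1: eliminating its row and column leaves {blue, green, gold, teal}.
Row 1, column 2: eliminating its row and column leaves {blue, green, teal}.
Row 1, column 3: eliminating its row and column leaves {blue, green, gold, teal}.
Row 1, column 4: eliminating its row and column leaves {blue, gold, teal}.
Row 2, column 3: eliminating its row and column leaves {teal}.
Row 3, column 1: eliminating its row and column leaves {blue, green, gold}.
Row 3, column 2: eliminating its row and column leaves {red, blue, green}.
Row 3, column 3: eliminating its row and column leaves {red, blue, green, gold}.
Row 3, column 4: eliminating its row and column leaves {red, blue, gold}.
Row 4, column 1: eliminating its row and column leaves {blue, green, teal}.
Row 4, column 2: eliminating its row and column leaves {red, blue, green, teal}.
Row 4, column 3: eliminating its row and column leaves {red, blue, green, teal}.
Row 4, column 4: eliminating its row and column leaves {red, blue, teal}.
Row 5, column 1: eliminating its row and column leaves {blue, gold, teal}.
Row 5, column 2: eliminating its row and column leaves {red, blue, teal}.
Row 5, column 3: eliminating its row and column leaves {red, blue, gold, teal}.
Row 5, column 4: eliminating its row and column leaves {red, blue, gold, teal}.
Enumerating the assignments across these blanks that avoid any row or column repeat gives 56 completions.

56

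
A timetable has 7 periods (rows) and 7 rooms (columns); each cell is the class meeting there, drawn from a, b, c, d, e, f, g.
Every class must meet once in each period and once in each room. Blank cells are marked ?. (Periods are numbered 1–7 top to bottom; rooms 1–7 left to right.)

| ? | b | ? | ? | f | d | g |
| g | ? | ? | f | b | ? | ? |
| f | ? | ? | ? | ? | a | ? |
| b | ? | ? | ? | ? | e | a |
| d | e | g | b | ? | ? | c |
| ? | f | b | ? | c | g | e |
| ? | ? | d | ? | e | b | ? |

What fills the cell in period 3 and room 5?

Period 2, room 6: period 2 has {b, f, g} and room 6 has {a, b, d, e, g}, leaving only c.
Period 2, room 7: period 2 has {b, c, f, g} and room 7 has {a, c, e, g}, leaving only d.
Period 2, room 2: period 2 has {b, c, d, f, g} and room 2 has {b, e, f}, leaving only a.
Period 2, room 3: period 2 has {a, b, c, d, f, g} and room 3 has {b, d, g}, leaving only e.
Period 3, room 3: period 3 has {a, f} and room 3 has {b, d, e, g}, leaving only c.
Period 1, room 3: period 1 has {b, d, f, g} and room 3 has {b, c, d, e, g}, leaving only a.
Period 3, room 7: period 3 has {a, c, f} and room 7 has {a, c, d, e, g}, leaving only b.
Period 4, room 3: period 4 has {a, b, e} and room 3 has {a, b, c, d, e, g}, leaving only f.
Period 5, room 5: period 5 has {b, c, d, e, g} and room 5 has {b, c, e, f}, leaving only a.
Period 5, room 6: period 5 has {a, b, c, d, e, g} and room 6 has {a, b, c, d, e, g}, leaving only f.
Period 6, room 1: period 6 has {b, c, e, f, g} and room 1 has {b, d, f, g}, leaving only a.
Period 6, room 4: period 6 has {a, b, c, e, f, g} and room 4 has {b, f}, leaving only d.
Period 7, room 1: period 7 has {b, d, e} and room 1 has {a, b, d, f, g}, leaving only c.
Period 1, room 1: period 1 has {a, b, d, f, g} and room 1 has {a, b, c, d, f, g}, leaving only e.
Period 1, room 4: period 1 has {a, b, d, e, f, g} and room 4 has {b, d, f}, leaving only c.
Period 4, room 4: period 4 has {a, b, e, f} and room 4 has {b, c, d, f}, leaving only g.
Period 3, room 4: period 3 has {a, b, c, f} and room 4 has {b, c, d, f, g}, leaving only e.
Period 4, room 5: period 4 has {a, b, e, f, g} and room 5 has {a, b, c, e, f}, leaving only d.
Period 3 already has {a, b, c, e, f} and room 5 already has {a, b, c, d, e, f}, so period 3, room 5 must be g.

g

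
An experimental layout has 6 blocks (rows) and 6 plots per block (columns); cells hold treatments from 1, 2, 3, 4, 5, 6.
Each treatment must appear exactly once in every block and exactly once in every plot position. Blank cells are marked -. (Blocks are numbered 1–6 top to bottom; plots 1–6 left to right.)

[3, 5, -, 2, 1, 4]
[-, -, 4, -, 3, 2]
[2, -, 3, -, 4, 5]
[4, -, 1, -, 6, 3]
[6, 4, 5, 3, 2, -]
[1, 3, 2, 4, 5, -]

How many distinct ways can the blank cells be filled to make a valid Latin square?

2

Block 1, plot 3: eliminating its block and plot leaves {6}.
Block 2, plot 1: eliminating its block and plot leaves {5}.
Block 2, plot 2: eliminating its block and plot leaves {1, 6}.
Block 2, plot 4: eliminating its block and plot leaves {1, 5, 6}.
Block 3, plot 2: eliminating its block and plot leaves {1, 6}.
Block 3, plot 4: eliminating its block and plot leaves {1, 6}.
Block 4, plot 2: eliminating its block and plot leaves {2}.
Block 4, plot 4: eliminating its block and plot leaves {5}.
Block 5, plot 6: eliminating its block and plot leaves {1}.
Block 6, plot 6: eliminating its block and plot leaves {6}.
Enumerating the assignments across these blanks that avoid any block or plot repeat gives 2 completions.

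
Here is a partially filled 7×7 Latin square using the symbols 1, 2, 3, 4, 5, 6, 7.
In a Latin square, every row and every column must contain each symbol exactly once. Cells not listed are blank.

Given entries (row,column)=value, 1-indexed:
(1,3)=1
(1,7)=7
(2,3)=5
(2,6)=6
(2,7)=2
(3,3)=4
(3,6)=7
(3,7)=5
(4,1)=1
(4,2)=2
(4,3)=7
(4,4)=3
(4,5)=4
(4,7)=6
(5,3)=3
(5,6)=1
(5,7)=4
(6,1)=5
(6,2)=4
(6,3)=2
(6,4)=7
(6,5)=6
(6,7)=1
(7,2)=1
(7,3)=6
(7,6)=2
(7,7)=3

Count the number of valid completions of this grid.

10

Row 1, column 1: eliminating its row and column leaves {2, 3, 4, 6}.
Row 1, column 2: eliminating its row and column leaves {3, 5, 6}.
Row 1, column 4: eliminating its row and column leaves {2, 4, 5, 6}.
Row 1, column 5: eliminating its row and column leaves {2, 3, 5}.
Row 1, column 6: eliminating its row and column leaves {3, 4, 5}.
Row 2, column 1: eliminating its row and column leaves {3, 4, 7}.
Row 2, column 2: eliminating its row and column leaves {3, 7}.
Row 2, column 4: eliminating its row and column leaves {1, 4}.
Row 2, column 5: eliminating its row and column leaves {1, 3, 7}.
Row 3, column 1: eliminating its row and column leaves {2, 3, 6}.
Row 3, column 2: eliminating its row and column leaves {3, 6}.
Row 3, column 4: eliminating its row and column leaves {1, 2, 6}.
Row 3, column 5: eliminating its row and column leaves {1, 2, 3}.
Row 4, column 6: eliminating its row and column leaves {5}.
Row 5, column 1: eliminating its row and column leaves {2, 6, 7}.
Row 5, column 2: eliminating its row and column leaves {5, 6, 7}.
Row 5, column 4: eliminating its row and column leaves {2, 5, 6}.
Row 5, column 5: eliminating its row and column leaves {2, 5, 7}.
Row 6, column 6: eliminating its row and column leaves {3}.
Row 7, column 1: eliminating its row and column leaves {4, 7}.
Row 7, column 4: eliminating its row and column leaves {4, 5}.
Row 7, column 5: eliminating its row and column leaves {5, 7}.
Enumerating the assignments across these blanks that avoid any row or column repeat gives 10 completions.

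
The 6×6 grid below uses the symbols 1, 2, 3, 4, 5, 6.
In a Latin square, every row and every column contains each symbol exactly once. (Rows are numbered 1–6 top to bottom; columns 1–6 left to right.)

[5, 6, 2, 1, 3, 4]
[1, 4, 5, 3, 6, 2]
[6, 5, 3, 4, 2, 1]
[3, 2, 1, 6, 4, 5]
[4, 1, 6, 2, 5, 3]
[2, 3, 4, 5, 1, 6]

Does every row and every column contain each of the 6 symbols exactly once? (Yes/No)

Yes

Each row is a permutation of the 6 symbols, and so is each column.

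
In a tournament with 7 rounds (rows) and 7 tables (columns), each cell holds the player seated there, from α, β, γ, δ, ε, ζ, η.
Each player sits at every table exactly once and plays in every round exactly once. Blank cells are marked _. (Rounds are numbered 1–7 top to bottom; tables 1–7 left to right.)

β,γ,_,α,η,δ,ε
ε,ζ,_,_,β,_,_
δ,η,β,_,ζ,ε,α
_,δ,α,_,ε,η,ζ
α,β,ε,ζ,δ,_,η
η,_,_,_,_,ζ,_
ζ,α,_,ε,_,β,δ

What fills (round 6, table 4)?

δ

Round 1, table 3: round 1 has {α, β, γ, δ, ε, η} and table 3 has {α, β, ε}, leaving only ζ.
Round 2, table 7: round 2 has {β, ε, ζ} and table 7 has {α, δ, ε, ζ, η}, leaving only γ.
Round 2, table 6: round 2 has {β, γ, ε, ζ} and table 6 has {β, δ, ε, ζ, η}, leaving only α.
Round 3, table 4: round 3 has {α, β, δ, ε, ζ, η} and table 4 has {α, ε, ζ}, leaving only γ.
Round 4, table 1: round 4 has {α, δ, ε, ζ, η} and table 1 has {α, β, δ, ε, ζ, η}, leaving only γ.
Round 4, table 4: round 4 has {α, γ, δ, ε, ζ, η} and table 4 has {α, γ, ε, ζ}, leaving only β.
Round 6 already has {ζ, η} and table 4 already has {α, β, γ, ε, ζ}, so round 6, table 4 must be δ.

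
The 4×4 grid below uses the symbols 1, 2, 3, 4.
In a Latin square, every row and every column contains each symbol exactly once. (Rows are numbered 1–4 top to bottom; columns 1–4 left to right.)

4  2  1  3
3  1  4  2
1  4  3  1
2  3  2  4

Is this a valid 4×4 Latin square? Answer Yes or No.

Row 3 contains 1 twice (at columns 1 and 4); row 4 is also not a permutation.

No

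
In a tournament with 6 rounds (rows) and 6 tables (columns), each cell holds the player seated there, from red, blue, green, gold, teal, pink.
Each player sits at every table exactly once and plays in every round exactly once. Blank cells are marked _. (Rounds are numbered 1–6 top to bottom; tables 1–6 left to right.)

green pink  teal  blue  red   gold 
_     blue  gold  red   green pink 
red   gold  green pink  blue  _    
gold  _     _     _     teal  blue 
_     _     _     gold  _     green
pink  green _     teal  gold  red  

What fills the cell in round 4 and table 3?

pink

Round 2, table 1: round 2 has {red, blue, green, gold, pink} and table 1 has {red, green, gold, pink}, leaving only teal.
Round 3, table 6: round 3 has {red, blue, green, gold, pink} and table 6 has {red, blue, green, gold, pink}, leaving only teal.
Round 4, table 2: round 4 has {blue, gold, teal} and table 2 has {blue, green, gold, pink}, leaving only red.
Round 4 already has {red, blue, gold, teal} and table 3 already has {green, gold, teal}, so round 4, table 3 must be pink.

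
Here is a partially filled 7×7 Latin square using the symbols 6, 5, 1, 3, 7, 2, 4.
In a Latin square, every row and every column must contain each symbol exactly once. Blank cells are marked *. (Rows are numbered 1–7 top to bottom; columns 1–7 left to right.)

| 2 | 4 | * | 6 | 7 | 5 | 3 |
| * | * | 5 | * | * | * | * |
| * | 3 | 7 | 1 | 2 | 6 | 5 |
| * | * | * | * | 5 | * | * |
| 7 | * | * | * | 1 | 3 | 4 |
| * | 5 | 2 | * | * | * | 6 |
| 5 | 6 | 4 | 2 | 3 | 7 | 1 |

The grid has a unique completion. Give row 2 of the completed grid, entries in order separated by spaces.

1 7 5 3 6 4 2

Row 1, column 3: row 1 has {6, 5, 3, 7, 2, 4} and column 3 has {5, 7, 2, 4}, leaving only 1.
Row 3, column 1: row 3 has {6, 5, 1, 3, 7, 2} and column 1 has {5, 7, 2}, leaving only 4.
Row 5, column 2: row 5 has {1, 3, 7, 4} and column 2 has {6, 5, 3, 4}, leaving only 2.
Row 5, column 3: row 5 has {1, 3, 7, 2, 4} and column 3 has {5, 1, 7, 2, 4}, leaving only 6.
Row 4, column 3: row 4 has {5} and column 3 has {6, 5, 1, 7, 2, 4}, leaving only 3.
Row 5, column 4: row 5 has {6, 1, 3, 7, 2, 4} and column 4 has {6, 1, 2}, leaving only 5.
Row 6, column 5: row 6 has {6, 5, 2} and column 5 has {5, 1, 3, 7, 2}, leaving only 4.
Row 2, column 5: row 2 has {5} and column 5 has {5, 1, 3, 7, 2, 4}, leaving only 6.
Row 6, column 6: row 6 has {6, 5, 2, 4} and column 6 has {6, 5, 3, 7}, leaving only 1.
Row 6, column 1: row 6 has {6, 5, 1, 2, 4} and column 1 has {5, 7, 2, 4}, leaving only 3.
Row 2, column 1: row 2 has {6, 5} and column 1 has {5, 3, 7, 2, 4}, leaving only 1.
Row 2, column 2: row 2 has {6, 5, 1} and column 2 has {6, 5, 3, 2, 4}, leaving only 7.
Row 2, column 7: row 2 has {6, 5, 1, 7} and column 7 has {6, 5, 1, 3, 4}, leaving only 2.
Row 2, column 6: row 2 has {6, 5, 1, 7, 2} and column 6 has {6, 5, 1, 3, 7}, leaving only 4.
Row 2, column 4: row 2 has {6, 5, 1, 7, 2, 4} and column 4 has {6, 5, 1, 2}, leaving only 3.
So row 2 reads: 1 7 5 3 6 4 2.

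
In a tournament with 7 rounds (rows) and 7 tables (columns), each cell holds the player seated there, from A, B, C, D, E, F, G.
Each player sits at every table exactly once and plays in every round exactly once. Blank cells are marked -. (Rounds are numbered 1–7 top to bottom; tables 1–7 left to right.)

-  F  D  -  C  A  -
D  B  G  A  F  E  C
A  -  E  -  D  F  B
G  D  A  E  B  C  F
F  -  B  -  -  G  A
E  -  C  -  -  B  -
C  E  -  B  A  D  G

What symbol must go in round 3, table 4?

C

Round 1, table 1: round 1 has {A, C, D, F} and table 1 has {A, C, D, E, F, G}, leaving only B.
Round 1, table 4: round 1 has {A, B, C, D, F} and table 4 has {A, B, E}, leaving only G.
Round 3 already has {A, B, D, E, F} and table 4 already has {A, B, E, G}, so round 3, table 4 must be C.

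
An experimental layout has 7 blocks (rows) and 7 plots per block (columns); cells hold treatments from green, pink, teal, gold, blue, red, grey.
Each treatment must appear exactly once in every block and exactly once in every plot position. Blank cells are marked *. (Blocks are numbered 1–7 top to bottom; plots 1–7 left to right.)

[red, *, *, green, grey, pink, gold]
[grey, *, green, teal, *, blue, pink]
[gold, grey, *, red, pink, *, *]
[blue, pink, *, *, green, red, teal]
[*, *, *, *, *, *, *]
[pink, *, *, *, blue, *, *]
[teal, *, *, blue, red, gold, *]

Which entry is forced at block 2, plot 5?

gold

Block 2 already has {green, pink, teal, blue, grey} and plot 5 already has {green, pink, blue, red, grey}, so block 2, plot 5 must be gold.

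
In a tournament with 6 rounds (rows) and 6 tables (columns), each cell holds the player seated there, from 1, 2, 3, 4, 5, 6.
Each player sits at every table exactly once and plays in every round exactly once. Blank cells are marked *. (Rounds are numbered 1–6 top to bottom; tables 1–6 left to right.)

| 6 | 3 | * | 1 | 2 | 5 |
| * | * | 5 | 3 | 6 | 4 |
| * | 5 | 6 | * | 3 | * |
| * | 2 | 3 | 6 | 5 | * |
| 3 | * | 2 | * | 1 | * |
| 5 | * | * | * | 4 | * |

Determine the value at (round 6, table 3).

1

Round 6 already has {4, 5} and table 3 already has {2, 3, 5, 6}, so round 6, table 3 must be 1.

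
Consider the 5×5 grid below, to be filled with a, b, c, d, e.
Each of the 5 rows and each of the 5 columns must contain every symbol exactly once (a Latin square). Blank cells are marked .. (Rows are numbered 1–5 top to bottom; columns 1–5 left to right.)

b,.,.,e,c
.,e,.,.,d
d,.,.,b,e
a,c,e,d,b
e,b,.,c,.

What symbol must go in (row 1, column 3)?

Row 2, column 1: row 2 has {d, e} and column 1 has {a, b, d, e}, leaving only c.
Row 2, column 4: row 2 has {c, d, e} and column 4 has {b, c, d, e}, leaving only a.
Row 2, column 3: row 2 has {a, c, d, e} and column 3 has {e}, leaving only b.
Row 3, column 2: row 3 has {b, d, e} and column 2 has {b, c, e}, leaving only a.
Row 1, column 2: row 1 has {b, c, e} and column 2 has {a, b, c, e}, leaving only d.
Row 1 already has {b, c, d, e} and column 3 already has {b, e}, so row 1, column 3 must be a.

a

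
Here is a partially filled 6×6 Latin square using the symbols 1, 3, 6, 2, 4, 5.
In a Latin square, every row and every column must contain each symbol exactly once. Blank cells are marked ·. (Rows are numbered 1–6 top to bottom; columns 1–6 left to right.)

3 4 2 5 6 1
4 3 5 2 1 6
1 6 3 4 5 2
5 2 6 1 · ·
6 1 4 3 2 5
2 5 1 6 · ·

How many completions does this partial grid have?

Row 4, column 5: eliminating its row and column leaves {3, 4}.
Row 4, column 6: eliminating its row and column leaves {3, 4}.
Row 6, column 5: eliminating its row and column leaves {3, 4}.
Row 6, column 6: eliminating its row and column leaves {3, 4}.
Enumerating the assignments across these blanks that avoid any row or column repeat gives 2 completions.

2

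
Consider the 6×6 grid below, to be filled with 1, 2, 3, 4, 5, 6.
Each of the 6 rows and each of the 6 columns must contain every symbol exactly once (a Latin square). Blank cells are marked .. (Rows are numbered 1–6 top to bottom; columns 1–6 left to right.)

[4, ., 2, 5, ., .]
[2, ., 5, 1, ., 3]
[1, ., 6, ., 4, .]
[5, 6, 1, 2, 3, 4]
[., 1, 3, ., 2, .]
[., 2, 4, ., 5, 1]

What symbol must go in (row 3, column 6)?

2

Row 1, column 2: row 1 has {2, 4, 5} and column 2 has {1, 2, 6}, leaving only 3.
Row 1, column 6: row 1 has {2, 3, 4, 5} and column 6 has {1, 3, 4}, leaving only 6.
Row 1, column 5: row 1 has {2, 3, 4, 5, 6} and column 5 has {2, 3, 4, 5}, leaving only 1.
Row 2, column 2: row 2 has {1, 2, 3, 5} and column 2 has {1, 2, 3, 6}, leaving only 4.
Row 2, column 5: row 2 has {1, 2, 3, 4, 5} and column 5 has {1, 2, 3, 4, 5}, leaving only 6.
Row 3, column 2: row 3 has {1, 4, 6} and column 2 has {1, 2, 3, 4, 6}, leaving only 5.
Row 3 already has {1, 4, 5, 6} and column 6 already has {1, 3, 4, 6}, so row 3, column 6 must be 2.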